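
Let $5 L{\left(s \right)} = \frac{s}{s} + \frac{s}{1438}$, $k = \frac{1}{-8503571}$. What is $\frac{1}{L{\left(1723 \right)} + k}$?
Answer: $\frac{61140675490}{26879780741} \approx 2.2746$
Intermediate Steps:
$k = - \frac{1}{8503571} \approx -1.176 \cdot 10^{-7}$
$L{\left(s \right)} = \frac{1}{5} + \frac{s}{7190}$ ($L{\left(s \right)} = \frac{\frac{s}{s} + \frac{s}{1438}}{5} = \frac{1 + s \frac{1}{1438}}{5} = \frac{1 + \frac{s}{1438}}{5} = \frac{1}{5} + \frac{s}{7190}$)
$\frac{1}{L{\left(1723 \right)} + k} = \frac{1}{\left(\frac{1}{5} + \frac{1}{7190} \cdot 1723\right) - \frac{1}{8503571}} = \frac{1}{\left(\frac{1}{5} + \frac{1723}{7190}\right) - \frac{1}{8503571}} = \frac{1}{\frac{3161}{7190} - \frac{1}{8503571}} = \frac{1}{\frac{26879780741}{61140675490}} = \frac{61140675490}{26879780741}$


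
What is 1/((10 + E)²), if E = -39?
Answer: 1/841 ≈ 0.0011891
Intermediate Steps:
1/((10 + E)²) = 1/((10 - 39)²) = 1/((-29)²) = 1/841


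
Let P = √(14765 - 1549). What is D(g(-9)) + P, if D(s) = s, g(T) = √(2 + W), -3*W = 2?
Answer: 4*√826 + 2*√3/3 ≈ 116.12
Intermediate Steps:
W = -⅔ (W = -⅓*2 = -⅔ ≈ -0.66667)
g(T) = 2*√3/3 (g(T) = √(2 - ⅔) = √(4/3) = 2*√3/3)
P = 4*√826 (P = √13216 = 4*√826 ≈ 114.96)
D(g(-9)) + P = 2*√3/3 + 4*√826 = 4*√826 + 2*√3/3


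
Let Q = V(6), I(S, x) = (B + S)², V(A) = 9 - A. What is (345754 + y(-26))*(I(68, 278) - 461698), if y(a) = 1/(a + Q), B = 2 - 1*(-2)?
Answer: -3630354999274/23 ≈ -1.5784e+11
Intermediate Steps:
B = 4 (B = 2 + 2 = 4)
I(S, x) = (4 + S)²
Q = 3 (Q = 9 - 1*6 = 9 - 6 = 3)
y(a) = 1/(3 + a) (y(a) = 1/(a + 3) = 1/(3 + a))
(345754 + y(-26))*(I(68, 278) - 461698) = (345754 + 1/(3 - 26))*((4 + 68)² - 461698) = (345754 + 1/(-23))*(72² - 461698) = (345754 - 1/23)*(5184 - 461698) = (7952341/23)*(-456514) = -3630354999274/23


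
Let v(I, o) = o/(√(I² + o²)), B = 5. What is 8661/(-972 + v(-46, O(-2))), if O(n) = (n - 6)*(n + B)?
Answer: -157379031/17662208 + 2887*√673/17662208 ≈ -8.9063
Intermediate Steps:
O(n) = (-6 + n)*(5 + n) (O(n) = (n - 6)*(n + 5) = (-6 + n)*(5 + n))
v(I, o) = o/√(I² + o²)
8661/(-972 + v(-46, O(-2))) = 8661/(-972 + (-30 + (-2)² - 1*(-2))/√((-46)² + (-30 + (-2)² - 1*(-2))²)) = 8661/(-972 + (-30 + 4 + 2)/√(2116 + (-30 + 4 + 2)²)) = 8661/(-972 - 24/√(2116 + (-24)²)) = 8661/(-972 - 24/√(2116 + 576)) = 8661/(-972 - 12*√673/673)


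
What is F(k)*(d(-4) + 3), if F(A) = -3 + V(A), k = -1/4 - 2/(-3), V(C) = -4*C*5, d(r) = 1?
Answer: -136/3 ≈ -45.333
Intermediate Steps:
V(C) = -20*C
k = 5/12 (k = -1*¼ - 2*(-⅓) = -¼ + ⅔ = 5/12 ≈ 0.41667)
F(A) = -3 - 20*A
F(k)*(d(-4) + 3) = (-3 - 20*5/12)*(1 + 3) = (-3 - 25/3)*4 = -34/3*4 = -136/3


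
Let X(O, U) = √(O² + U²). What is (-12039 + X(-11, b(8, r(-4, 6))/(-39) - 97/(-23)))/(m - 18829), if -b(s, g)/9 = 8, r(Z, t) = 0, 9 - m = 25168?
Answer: 12039/43988 - √14104490/13152412 ≈ 0.27340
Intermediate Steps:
m = -25159 (m = 9 - 1*25168 = 9 - 25168 = -25159)
b(s, g) = -72 (b(s, g) = -9*8 = -72)
(-12039 + X(-11, b(8, r(-4, 6))/(-39) - 97/(-23)))/(m - 18829) = (-12039 + √((-11)² + (-72/(-39) - 97/(-23))²))/(-25159 - 18829) = (-12039 + √(121 + (-72*(-1/39) - 97*(-1/23))²))/(-43988) = (-12039 + √(121 + (24/13 + 97/23)²))*(-1/43988) = (-12039 + √(121 + (1813/299)²))*(-1/43988) = (-12039 + √(121 + 3286969/89401))*(-1/43988) = (-12039 + √(14104490/89401))*(-1/43988) = (-12039 + √14104490/299)*(-1/43988) = 12039/43988 - √14104490/13152412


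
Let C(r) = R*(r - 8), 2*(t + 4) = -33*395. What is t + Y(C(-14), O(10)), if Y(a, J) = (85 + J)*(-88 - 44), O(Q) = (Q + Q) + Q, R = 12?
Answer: -43403/2 ≈ -21702.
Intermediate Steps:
O(Q) = 3*Q (O(Q) = 2*Q + Q = 3*Q)
t = -13043/2 (t = -4 + (-33*395)/2 = -4 + (½)*(-13035) = -4 - 13035/2 = -13043/2 ≈ -6521.5)
C(r) = -96 + 12*r (C(r) = 12*(r - 8) = 12*(-8 + r) = -96 + 12*r)
Y(a, J) = -11220 - 132*J (Y(a, J) = (85 + J)*(-132) = -11220 - 132*J)
t + Y(C(-14), O(10)) = -13043/2 + (-11220 - 396*10) = -13043/2 + (-11220 - 132*30) = -13043/2 + (-11220 - 3960) = -13043/2 - 15180 = -43403/2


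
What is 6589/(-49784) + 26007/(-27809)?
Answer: -1477965989/1384443256 ≈ -1.0676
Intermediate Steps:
6589/(-49784) + 26007/(-27809) = 6589*(-1/49784) + 26007*(-1/27809) = -6589/49784 - 26007/27809 = -1477965989/1384443256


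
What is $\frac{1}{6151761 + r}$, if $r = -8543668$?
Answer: $- \frac{1}{2391907} \approx -4.1808 \cdot 10^{-7}$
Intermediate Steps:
$\frac{1}{6151761 + r} = \frac{1}{6151761 - 8543668} = \frac{1}{-2391907} = - \frac{1}{2391907}$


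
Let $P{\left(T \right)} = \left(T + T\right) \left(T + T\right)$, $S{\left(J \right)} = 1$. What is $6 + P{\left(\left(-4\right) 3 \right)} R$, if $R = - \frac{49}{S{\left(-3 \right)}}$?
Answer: $-28218$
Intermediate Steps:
$P{\left(T \right)} = 4 T^{2}$ ($P{\left(T \right)} = 2 T 2 T = 4 T^{2}$)
$R = -49$ ($R = - \frac{49}{1} = \left(-49\right) 1 = -49$)
$6 + P{\left(\left(-4\right) 3 \right)} R = 6 + 4 \left(\left(-4\right) 3\right)^{2} \left(-49\right) = 6 + 4 \left(-12\right)^{2} \left(-49\right) = 6 + 4 \cdot 144 \left(-49\right) = 6 + 576 \left(-49\right) = 6 - 28224 = -28218$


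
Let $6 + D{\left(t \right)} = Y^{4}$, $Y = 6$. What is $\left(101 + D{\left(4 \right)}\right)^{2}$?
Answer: $1934881$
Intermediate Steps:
$D{\left(t \right)} = 1290$ ($D{\left(t \right)} = -6 + 6^{4} = -6 + 1296 = 1290$)
$\left(101 + D{\left(4 \right)}\right)^{2} = \left(101 + 1290\right)^{2} = 1391^{2} = 1934881$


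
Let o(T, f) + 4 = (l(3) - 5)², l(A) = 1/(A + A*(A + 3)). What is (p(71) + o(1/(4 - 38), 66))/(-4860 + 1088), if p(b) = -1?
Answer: -8611/1663452 ≈ -0.0051766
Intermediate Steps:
l(A) = 1/(A + A*(3 + A))
o(T, f) = 9052/441 (o(T, f) = -4 + (1/(3*(4 + 3)) - 5)² = -4 + ((⅓)/7 - 5)² = -4 + ((⅓)*(⅐) - 5)² = -4 + (1/21 - 5)² = -4 + (-104/21)² = -4 + 10816/441 = 9052/441)
(p(71) + o(1/(4 - 38), 66))/(-4860 + 1088) = (-1 + 9052/441)/(-4860 + 1088) = (8611/441)/(-3772) = (8611/441)*(-1/3772) = -8611/1663452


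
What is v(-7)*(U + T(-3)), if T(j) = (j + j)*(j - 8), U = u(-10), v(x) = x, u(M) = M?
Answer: -392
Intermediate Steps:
U = -10
T(j) = 2*j*(-8 + j) (T(j) = (2*j)*(-8 + j) = 2*j*(-8 + j))
v(-7)*(U + T(-3)) = -7*(-10 + 2*(-3)*(-8 - 3)) = -7*(-10 + 2*(-3)*(-11)) = -7*(-10 + 66) = -7*56 = -392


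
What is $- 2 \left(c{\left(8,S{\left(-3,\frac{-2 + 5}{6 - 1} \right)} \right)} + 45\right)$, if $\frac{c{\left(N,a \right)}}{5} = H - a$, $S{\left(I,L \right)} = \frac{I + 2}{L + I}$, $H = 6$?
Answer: $- \frac{875}{6} \approx -145.83$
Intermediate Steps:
$S{\left(I,L \right)} = \frac{2 + I}{I + L}$
$c{\left(N,a \right)} = 30 - 5 a$ ($c{\left(N,a \right)} = 5 \left(6 - a\right) = 30 - 5 a$)
$- 2 \left(c{\left(8,S{\left(-3,\frac{-2 + 5}{6 - 1} \right)} \right)} + 45\right) = - 2 \left(\left(30 - 5 \frac{2 - 3}{-3 + \frac{-2 + 5}{6 - 1}}\right) + 45\right) = - 2 \left(\left(30 - 5 \frac{1}{-3 + \frac{3}{5}} \left(-1\right)\right) + 45\right) = - 2 \left(\left(30 - 5 \frac{1}{- \frac{12}{5}} \left(-1\right)\right) + 45\right) = - 2 \left(\left(30 - 5 \left(\left(- \frac{5}{12}\right) \left(-1\right)\right)\right) + 45\right) = - 2 \left(\left(30 - \frac{25}{12}\right) + 45\right) = - 2 \left(\frac{335}{12} + 45\right) = \left(-2\right) \frac{875}{12} = - \frac{875}{6}$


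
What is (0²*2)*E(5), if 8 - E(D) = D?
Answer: 0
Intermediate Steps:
E(D) = 8 - D
(0²*2)*E(5) = (0²*2)*(8 - 1*5) = (0*2)*(8 - 5) = 0*3 = 0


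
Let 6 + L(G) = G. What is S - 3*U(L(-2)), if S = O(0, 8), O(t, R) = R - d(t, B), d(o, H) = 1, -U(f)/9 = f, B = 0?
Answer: -209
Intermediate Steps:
L(G) = -6 + G
U(f) = -9*f
O(t, R) = -1 + R (O(t, R) = R - 1*1 = R - 1 = -1 + R)
S = 7 (S = -1 + 8 = 7)
S - 3*U(L(-2)) = 7 - (-27)*(-6 - 2) = 7 - (-27)*(-8) = 7 - 3*72 = 7 - 216 = -209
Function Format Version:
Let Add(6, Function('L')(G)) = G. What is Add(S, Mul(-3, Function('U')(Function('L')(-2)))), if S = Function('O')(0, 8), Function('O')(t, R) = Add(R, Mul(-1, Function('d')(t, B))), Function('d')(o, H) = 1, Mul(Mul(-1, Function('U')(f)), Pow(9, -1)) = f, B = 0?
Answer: -209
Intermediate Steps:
Function('L')(G) = Add(-6, G)
Function('U')(f) = Mul(-9, f)
Function('O')(t, R) = Add(-1, R) (Function('O')(t, R) = Add(R, Mul(-1, 1)) = Add(R, -1) = Add(-1, R))
S = 7 (S = Add(-1, 8) = 7)
Add(S, Mul(-3, Function('U')(Function('L')(-2)))) = Add(7, Mul(-3, Mul(-9, Add(-6, -2)))) = Add(7, Mul(-3, Mul(-9, -8))) = Add(7, Mul(-3, 72)) = Add(7, -216) = -209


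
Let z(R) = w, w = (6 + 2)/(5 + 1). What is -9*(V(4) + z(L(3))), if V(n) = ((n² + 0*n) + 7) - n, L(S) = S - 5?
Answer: -183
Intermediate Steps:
L(S) = -5 + S
w = 4/3 (w = 8/6 = 8*(⅙) = 4/3 ≈ 1.3333)
V(n) = 7 + n² - n (V(n) = ((n² + 0) + 7) - n = (n² + 7) - n = (7 + n²) - n = 7 + n² - n)
z(R) = 4/3
-9*(V(4) + z(L(3))) = -9*((7 + 4² - 1*4) + 4/3) = -9*((7 + 16 - 4) + 4/3) = -9*(19 + 4/3) = -9*61/3 = -183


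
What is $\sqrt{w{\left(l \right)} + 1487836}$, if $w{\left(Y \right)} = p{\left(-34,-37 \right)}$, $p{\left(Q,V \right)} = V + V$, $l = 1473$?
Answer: $\sqrt{1487762} \approx 1219.7$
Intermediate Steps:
$p{\left(Q,V \right)} = 2 V$
$w{\left(Y \right)} = -74$ ($w{\left(Y \right)} = 2 \left(-37\right) = -74$)
$\sqrt{w{\left(l \right)} + 1487836} = \sqrt{-74 + 1487836} = \sqrt{1487762}$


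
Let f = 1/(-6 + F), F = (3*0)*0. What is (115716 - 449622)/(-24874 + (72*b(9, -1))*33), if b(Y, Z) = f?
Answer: 8787/665 ≈ 13.214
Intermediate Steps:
F = 0 (F = 0*0 = 0)
f = -1/6 (f = 1/(-6 + 0) = 1/(-6) = -1/6 ≈ -0.16667)
b(Y, Z) = -1/6
(115716 - 449622)/(-24874 + (72*b(9, -1))*33) = (115716 - 449622)/(-24874 + (72*(-1/6))*33) = -333906/(-24874 - 12*33) = -333906/(-24874 - 396) = -333906/(-25270) = -333906*(-1/25270) = 8787/665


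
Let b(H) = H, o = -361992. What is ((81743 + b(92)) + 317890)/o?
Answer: -399725/361992 ≈ -1.1042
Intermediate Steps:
((81743 + b(92)) + 317890)/o = ((81743 + 92) + 317890)/(-361992) = (81835 + 317890)*(-1/361992) = 399725*(-1/361992) = -399725/361992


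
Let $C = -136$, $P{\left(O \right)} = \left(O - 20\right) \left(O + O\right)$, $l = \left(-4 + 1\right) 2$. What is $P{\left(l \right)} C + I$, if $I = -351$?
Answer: $-42783$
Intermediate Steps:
$l = -6$ ($l = \left(-3\right) 2 = -6$)
$P{\left(O \right)} = 2 O \left(-20 + O\right)$ ($P{\left(O \right)} = \left(-20 + O\right) 2 O = 2 O \left(-20 + O\right)$)
$P{\left(l \right)} C + I = 2 \left(-6\right) \left(-20 - 6\right) \left(-136\right) - 351 = 2 \left(-6\right) \left(-26\right) \left(-136\right) - 351 = 312 \left(-136\right) - 351 = -42432 - 351 = -42783$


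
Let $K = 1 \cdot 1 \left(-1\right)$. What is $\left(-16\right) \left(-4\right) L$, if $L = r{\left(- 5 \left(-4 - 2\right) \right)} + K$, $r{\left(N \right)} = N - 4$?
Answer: $1600$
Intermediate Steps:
$r{\left(N \right)} = -4 + N$ ($r{\left(N \right)} = N - 4 = -4 + N$)
$K = -1$ ($K = 1 \left(-1\right) = -1$)
$L = 25$ ($L = \left(-4 - 5 \left(-4 - 2\right)\right) - 1 = \left(-4 - -30\right) - 1 = \left(-4 + 30\right) - 1 = 26 - 1 = 25$)
$\left(-16\right) \left(-4\right) L = \left(-16\right) \left(-4\right) 25 = 64 \cdot 25 = 1600$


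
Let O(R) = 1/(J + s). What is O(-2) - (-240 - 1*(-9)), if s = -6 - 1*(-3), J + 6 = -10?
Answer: 4388/19 ≈ 230.95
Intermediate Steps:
J = -16 (J = -6 - 10 = -16)
s = -3 (s = -6 + 3 = -3)
O(R) = -1/19 (O(R) = 1/(-16 - 3) = 1/(-19) = -1/19)
O(-2) - (-240 - 1*(-9)) = -1/19 - (-240 - 1*(-9)) = -1/19 - (-240 + 9) = -1/19 - 1*(-231) = -1/19 + 231 = 4388/19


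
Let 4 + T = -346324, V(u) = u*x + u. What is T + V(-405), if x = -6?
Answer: -344303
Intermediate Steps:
V(u) = -5*u (V(u) = u*(-6) + u = -6*u + u = -5*u)
T = -346328 (T = -4 - 346324 = -346328)
T + V(-405) = -346328 - 5*(-405) = -346328 + 2025 = -344303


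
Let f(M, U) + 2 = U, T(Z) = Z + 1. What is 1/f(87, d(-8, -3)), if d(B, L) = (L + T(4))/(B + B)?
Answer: -8/17 ≈ -0.47059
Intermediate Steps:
T(Z) = 1 + Z
d(B, L) = (5 + L)/(2*B) (d(B, L) = (L + (1 + 4))/(B + B) = (L + 5)/((2*B)) = (5 + L)*(1/(2*B)) = (5 + L)/(2*B))
f(M, U) = -2 + U
1/f(87, d(-8, -3)) = 1/(-2 + (1/2)*(5 - 3)/(-8)) = 1/(-2 + (1/2)*(-1/8)*2) = 1/(-2 - 1/8) = 1/(-17/8) = -8/17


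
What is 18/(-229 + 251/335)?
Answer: -335/4248 ≈ -0.078861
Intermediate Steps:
18/(-229 + 251/335) = 18/(-76464/335) = 18*(-335/76464) = -335/4248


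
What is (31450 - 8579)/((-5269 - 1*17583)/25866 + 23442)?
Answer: 295790643/303163960 ≈ 0.97568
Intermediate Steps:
(31450 - 8579)/((-5269 - 1*17583)/25866 + 23442) = 22871/((-5269 - 17583)*(1/25866) + 23442) = 22871/(-22852*1/25866 + 23442) = 22871/(-11426/12933 + 23442) = 22871/(303163960/12933) = 22871*(12933/303163960) = 295790643/303163960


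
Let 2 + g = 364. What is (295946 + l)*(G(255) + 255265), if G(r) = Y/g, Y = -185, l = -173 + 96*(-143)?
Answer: 26062578348525/362 ≈ 7.1996e+10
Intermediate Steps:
l = -13901 (l = -173 - 13728 = -13901)
g = 362 (g = -2 + 364 = 362)
G(r) = -185/362
(295946 + l)*(G(255) + 255265) = (295946 - 13901)*(-185/362 + 255265) = 282045*(92405745/362) = 26062578348525/362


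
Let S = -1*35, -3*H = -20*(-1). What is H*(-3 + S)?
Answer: 760/3 ≈ 253.33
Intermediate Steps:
H = -20/3 (H = -(-20)*(-1)/3 = -⅓*20 = -20/3 ≈ -6.6667)
S = -35
H*(-3 + S) = -20*(-3 - 35)/3 = -20/3*(-38) = 760/3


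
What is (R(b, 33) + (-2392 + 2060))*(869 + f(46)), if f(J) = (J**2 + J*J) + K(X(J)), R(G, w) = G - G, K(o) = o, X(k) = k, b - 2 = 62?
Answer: -1708804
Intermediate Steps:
b = 64 (b = 2 + 62 = 64)
R(G, w) = 0
f(J) = J + 2*J**2 (f(J) = (J**2 + J*J) + J = (J**2 + J**2) + J = 2*J**2 + J = J + 2*J**2)
(R(b, 33) + (-2392 + 2060))*(869 + f(46)) = (0 + (-2392 + 2060))*(869 + 46*(1 + 2*46)) = (0 - 332)*(869 + 46*(1 + 92)) = -332*(869 + 46*93) = -332*(869 + 4278) = -332*5147 = -1708804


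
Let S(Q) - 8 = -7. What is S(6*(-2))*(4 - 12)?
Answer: -8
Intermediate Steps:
S(Q) = 1 (S(Q) = 8 - 7 = 1)
S(6*(-2))*(4 - 12) = 1*(4 - 12) = 1*(-8) = -8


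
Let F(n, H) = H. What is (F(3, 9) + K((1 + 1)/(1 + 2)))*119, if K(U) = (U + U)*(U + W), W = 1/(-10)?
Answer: 52241/45 ≈ 1160.9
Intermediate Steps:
W = -⅒ ≈ -0.10000
K(U) = 2*U*(-⅒ + U) (K(U) = (U + U)*(U - ⅒) = (2*U)*(-⅒ + U) = 2*U*(-⅒ + U))
(F(3, 9) + K((1 + 1)/(1 + 2)))*119 = (9 + ((1 + 1)/(1 + 2))*(-1 + 10*((1 + 1)/(1 + 2)))/5)*119 = (9 + (2/3)*(-1 + 10*(2/3))/5)*119 = (9 + (2*(⅓))*(-1 + 10*(2*(⅓)))/5)*119 = (9 + (⅕)*(⅔)*(-1 + 10*(⅔)))*119 = (9 + (⅕)*(⅔)*(-1 + 20/3))*119 = (9 + (⅕)*(⅔)*(17/3))*119 = (9 + 34/45)*119 = (439/45)*119 = 52241/45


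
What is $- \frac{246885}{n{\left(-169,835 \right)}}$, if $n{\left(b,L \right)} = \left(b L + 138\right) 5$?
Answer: $\frac{49377}{140977} \approx 0.35025$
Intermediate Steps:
$n{\left(b,L \right)} = 690 + 5 L b$ ($n{\left(b,L \right)} = \left(L b + 138\right) 5 = \left(138 + L b\right) 5 = 690 + 5 L b$)
$- \frac{246885}{n{\left(-169,835 \right)}} = - \frac{246885}{690 + 5 \cdot 835 \left(-169\right)} = - \frac{246885}{690 - 705575} = - \frac{246885}{-704885} = \left(-246885\right) \left(- \frac{1}{704885}\right) = \frac{49377}{140977}$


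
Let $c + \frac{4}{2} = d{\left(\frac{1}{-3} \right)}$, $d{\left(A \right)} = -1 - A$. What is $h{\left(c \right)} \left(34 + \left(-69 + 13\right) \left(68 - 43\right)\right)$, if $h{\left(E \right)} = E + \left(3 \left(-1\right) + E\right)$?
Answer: $\frac{34150}{3} \approx 11383.0$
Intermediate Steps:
$c = - \frac{8}{3}$ ($c = -2 - \frac{2}{3} = - \frac{8}{3} \approx -2.6667$)
$h{\left(E \right)} = -3 + 2 E$ ($h{\left(E \right)} = E + \left(-3 + E\right) = -3 + 2 E$)
$h{\left(c \right)} \left(34 + \left(-69 + 13\right) \left(68 - 43\right)\right) = \left(-3 + 2 \left(- \frac{8}{3}\right)\right) \left(34 + \left(-69 + 13\right) \left(68 - 43\right)\right) = \left(-3 - \frac{16}{3}\right) \left(34 - 1400\right) = - \frac{25 \left(34 - 1400\right)}{3} = \left(- \frac{25}{3}\right) \left(-1366\right) = \frac{34150}{3}$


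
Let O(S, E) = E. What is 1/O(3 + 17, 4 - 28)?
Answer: -1/24 ≈ -0.041667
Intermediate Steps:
1/O(3 + 17, 4 - 28) = 1/(4 - 28) = 1/(-24) = -1/24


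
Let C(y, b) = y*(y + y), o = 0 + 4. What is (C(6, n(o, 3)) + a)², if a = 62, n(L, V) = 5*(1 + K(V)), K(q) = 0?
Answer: 17956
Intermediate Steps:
o = 4
n(L, V) = 5 (n(L, V) = 5*(1 + 0) = 5*1 = 5)
C(y, b) = 2*y² (C(y, b) = y*(2*y) = 2*y²)
(C(6, n(o, 3)) + a)² = (2*6² + 62)² = (2*36 + 62)² = (72 + 62)² = 134² = 17956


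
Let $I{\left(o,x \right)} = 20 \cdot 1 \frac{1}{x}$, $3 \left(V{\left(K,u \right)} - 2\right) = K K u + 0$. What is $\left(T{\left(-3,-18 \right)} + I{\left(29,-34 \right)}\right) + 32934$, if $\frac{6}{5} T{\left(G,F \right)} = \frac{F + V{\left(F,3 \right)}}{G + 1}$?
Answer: $\frac{1673059}{51} \approx 32805.0$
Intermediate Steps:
$V{\left(K,u \right)} = 2 + \frac{u K^{2}}{3}$ ($V{\left(K,u \right)} = 2 + \frac{K K u + 0}{3} = 2 + \frac{K^{2} u + 0}{3} = 2 + \frac{u K^{2} + 0}{3} = 2 + \frac{u K^{2}}{3}$)
$I{\left(o,x \right)} = \frac{20}{x}$
$T{\left(G,F \right)} = \frac{5 \left(2 + F + F^{2}\right)}{6 \left(1 + G\right)}$ ($T{\left(G,F \right)} = \frac{5 \frac{F + \left(2 + \frac{1}{3} \cdot 3 F^{2}\right)}{G + 1}}{6} = \frac{5 \frac{F + \left(2 + F^{2}\right)}{1 + G}}{6} = \frac{5 \frac{2 + F + F^{2}}{1 + G}}{6} = \frac{5 \left(2 + F + F^{2}\right)}{6 \left(1 + G\right)}$)
$\left(T{\left(-3,-18 \right)} + I{\left(29,-34 \right)}\right) + 32934 = \left(\frac{5 \left(2 - 18 + \left(-18\right)^{2}\right)}{6 \left(1 - 3\right)} + \frac{20}{-34}\right) + 32934 = \left(\frac{5 \left(2 - 18 + 324\right)}{6 \left(-2\right)} + 20 \left(- \frac{1}{34}\right)\right) + 32934 = \left(\frac{5}{6} \left(- \frac{1}{2}\right) 308 - \frac{10}{17}\right) + 32934 = \left(- \frac{385}{3} - \frac{10}{17}\right) + 32934 = - \frac{6575}{51} + 32934 = \frac{1673059}{51}$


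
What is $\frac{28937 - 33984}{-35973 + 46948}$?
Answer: $- \frac{5047}{10975} \approx -0.45986$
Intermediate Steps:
$\frac{28937 - 33984}{-35973 + 46948} = - \frac{5047}{10975}$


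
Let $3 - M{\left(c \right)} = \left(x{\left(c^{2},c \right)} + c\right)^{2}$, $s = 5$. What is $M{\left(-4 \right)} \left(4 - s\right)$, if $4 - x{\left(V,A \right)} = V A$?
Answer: $4093$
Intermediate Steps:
$x{\left(V,A \right)} = 4 - A V$ ($x{\left(V,A \right)} = 4 - V A = 4 - A V$)
$M{\left(c \right)} = 3 - \left(4 + c - c^{3}\right)^{2}$ ($M{\left(c \right)} = 3 - \left(\left(4 - c c^{2}\right) + c\right)^{2} = 3 - \left(\left(4 - c^{3}\right) + c\right)^{2} = 3 - \left(4 + c - c^{3}\right)^{2}$)
$M{\left(-4 \right)} \left(4 - s\right) = \left(3 - \left(4 - 4 - \left(-4\right)^{3}\right)^{2}\right) \left(4 - 5\right) = \left(3 - \left(4 - 4 - -64\right)^{2}\right) \left(4 - 5\right) = \left(3 - \left(4 - 4 + 64\right)^{2}\right) \left(-1\right) = \left(3 - 64^{2}\right) \left(-1\right) = \left(3 - 4096\right) \left(-1\right) = \left(-4093\right) \left(-1\right) = 4093$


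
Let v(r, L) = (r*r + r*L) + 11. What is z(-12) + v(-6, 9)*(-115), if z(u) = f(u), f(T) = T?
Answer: 793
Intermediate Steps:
z(u) = u
v(r, L) = 11 + r**2 + L*r (v(r, L) = (r**2 + L*r) + 11 = 11 + r**2 + L*r)
z(-12) + v(-6, 9)*(-115) = -12 + (11 + (-6)**2 + 9*(-6))*(-115) = -12 + (11 + 36 - 54)*(-115) = -12 - 7*(-115) = -12 + 805 = 793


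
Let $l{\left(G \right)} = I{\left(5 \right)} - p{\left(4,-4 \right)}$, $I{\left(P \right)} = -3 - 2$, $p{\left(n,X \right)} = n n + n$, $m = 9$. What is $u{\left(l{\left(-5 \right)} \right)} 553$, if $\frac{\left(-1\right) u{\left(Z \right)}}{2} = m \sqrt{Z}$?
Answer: $- 49770 i \approx - 49770.0 i$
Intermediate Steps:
$p{\left(n,X \right)} = n + n^{2}$ ($p{\left(n,X \right)} = n^{2} + n = n + n^{2}$)
$I{\left(P \right)} = -5$
$l{\left(G \right)} = -25$ ($l{\left(G \right)} = -5 - 4 \left(1 + 4\right) = -5 - 4 \cdot 5 = -5 - 20 = -25$)
$u{\left(Z \right)} = - 18 \sqrt{Z}$ ($u{\left(Z \right)} = - 2 \cdot 9 \sqrt{Z} = - 18 \sqrt{Z}$)
$u{\left(l{\left(-5 \right)} \right)} 553 = - 18 \sqrt{-25} \cdot 553 = - 18 \cdot 5 i 553 = - 90 i 553 = - 49770 i$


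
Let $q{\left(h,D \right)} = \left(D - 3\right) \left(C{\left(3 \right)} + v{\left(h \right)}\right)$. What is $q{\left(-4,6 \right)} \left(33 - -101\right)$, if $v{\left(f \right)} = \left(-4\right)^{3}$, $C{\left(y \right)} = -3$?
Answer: $-26934$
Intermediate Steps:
$v{\left(f \right)} = -64$
$q{\left(h,D \right)} = 201 - 67 D$ ($q{\left(h,D \right)} = \left(D - 3\right) \left(-3 - 64\right) = \left(-3 + D\right) \left(-67\right) = 201 - 67 D$)
$q{\left(-4,6 \right)} \left(33 - -101\right) = \left(201 - 402\right) \left(33 - -101\right) = \left(201 - 402\right) \left(33 + 101\right) = \left(-201\right) 134 = -26934$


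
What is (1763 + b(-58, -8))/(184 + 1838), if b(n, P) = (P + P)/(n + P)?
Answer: 58187/66726 ≈ 0.87203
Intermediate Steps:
b(n, P) = 2*P/(P + n) (b(n, P) = (2*P)/(P + n) = 2*P/(P + n))
(1763 + b(-58, -8))/(184 + 1838) = (1763 + 2*(-8)/(-8 - 58))/(184 + 1838) = (1763 + 2*(-8)/(-66))/2022 = (1763 + 2*(-8)*(-1/66))*(1/2022) = (1763 + 8/33)*(1/2022) = (58187/33)*(1/2022) = 58187/66726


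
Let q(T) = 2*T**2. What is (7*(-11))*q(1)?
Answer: -154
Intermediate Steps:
(7*(-11))*q(1) = (7*(-11))*(2*1**2) = -154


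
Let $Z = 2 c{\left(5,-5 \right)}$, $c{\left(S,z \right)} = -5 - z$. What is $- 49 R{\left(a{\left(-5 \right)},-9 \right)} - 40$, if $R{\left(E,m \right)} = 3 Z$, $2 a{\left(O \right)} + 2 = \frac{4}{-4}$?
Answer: $-40$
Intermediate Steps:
$a{\left(O \right)} = - \frac{3}{2}$ ($a{\left(O \right)} = -1 + \frac{4 \frac{1}{-4}}{2} = -1 + \frac{4 \left(- \frac{1}{4}\right)}{2} = -1 + \frac{1}{2} \left(-1\right) = -1 - \frac{1}{2} = - \frac{3}{2}$)
$Z = 0$ ($Z = 2 \left(-5 - -5\right) = 2 \left(-5 + 5\right) = 2 \cdot 0 = 0$)
$R{\left(E,m \right)} = 0$ ($R{\left(E,m \right)} = 3 \cdot 0 = 0$)
$- 49 R{\left(a{\left(-5 \right)},-9 \right)} - 40 = \left(-49\right) 0 - 40 = 0 - 40 = -40$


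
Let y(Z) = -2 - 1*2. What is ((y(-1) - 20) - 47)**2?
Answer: 5041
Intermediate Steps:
y(Z) = -4 (y(Z) = -2 - 2 = -4)
((y(-1) - 20) - 47)**2 = ((-4 - 20) - 47)**2 = (-24 - 47)**2 = (-71)**2 = 5041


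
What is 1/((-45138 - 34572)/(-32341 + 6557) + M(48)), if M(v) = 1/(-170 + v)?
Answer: 786412/2424709 ≈ 0.32433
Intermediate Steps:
1/((-45138 - 34572)/(-32341 + 6557) + M(48)) = 1/((-45138 - 34572)/(-32341 + 6557) + 1/(-170 + 48)) = 1/(-79710/(-25784) + 1/(-122)) = 1/(-79710*(-1/25784) - 1/122) = 1/(39855/12892 - 1/122) = 1/(2424709/786412) = 786412/2424709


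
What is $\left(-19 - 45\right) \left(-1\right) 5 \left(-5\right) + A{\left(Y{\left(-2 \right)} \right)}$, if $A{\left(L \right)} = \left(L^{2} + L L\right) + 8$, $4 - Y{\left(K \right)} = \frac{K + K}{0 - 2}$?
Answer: $-1584$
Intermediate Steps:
$Y{\left(K \right)} = 4 + K$ ($Y{\left(K \right)} = 4 - \frac{K + K}{0 - 2} = 4 - \frac{2 K}{-2} = 4 - 2 K \left(- \frac{1}{2}\right) = 4 - - K = 4 + K$)
$A{\left(L \right)} = 8 + 2 L^{2}$ ($A{\left(L \right)} = \left(L^{2} + L^{2}\right) + 8 = 2 L^{2} + 8 = 8 + 2 L^{2}$)
$\left(-19 - 45\right) \left(-1\right) 5 \left(-5\right) + A{\left(Y{\left(-2 \right)} \right)} = \left(-19 - 45\right) \left(-1\right) 5 \left(-5\right) + \left(8 + 2 \left(4 - 2\right)^{2}\right) = - 64 \left(\left(-5\right) \left(-5\right)\right) + \left(8 + 2 \cdot 2^{2}\right) = \left(-64\right) 25 + \left(8 + 2 \cdot 4\right) = -1600 + \left(8 + 8\right) = -1600 + 16 = -1584$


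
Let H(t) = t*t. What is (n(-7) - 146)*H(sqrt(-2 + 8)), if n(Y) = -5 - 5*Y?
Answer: -696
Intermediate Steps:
n(Y) = -5 - 5*Y
H(t) = t**2
(n(-7) - 146)*H(sqrt(-2 + 8)) = ((-5 - 5*(-7)) - 146)*(sqrt(-2 + 8))**2 = ((-5 + 35) - 146)*(sqrt(6))**2 = (30 - 146)*6 = -116*6 = -696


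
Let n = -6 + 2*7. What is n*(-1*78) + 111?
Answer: -513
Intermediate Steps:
n = 8 (n = -6 + 14 = 8)
n*(-1*78) + 111 = 8*(-1*78) + 111 = 8*(-78) + 111 = -624 + 111 = -513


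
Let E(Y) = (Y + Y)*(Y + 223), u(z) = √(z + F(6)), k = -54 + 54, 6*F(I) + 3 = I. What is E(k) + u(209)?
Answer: √838/2 ≈ 14.474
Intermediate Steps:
F(I) = -½ + I/6
k = 0
u(z) = √(½ + z) (u(z) = √(z + (-½ + (⅙)*6)) = √(z + (-½ + 1)) = √(z + ½) = √(½ + z))
E(Y) = 2*Y*(223 + Y) (E(Y) = (2*Y)*(223 + Y) = 2*Y*(223 + Y))
E(k) + u(209) = 2*0*(223 + 0) + √(2 + 4*209)/2 = 2*0*223 + √(2 + 836)/2 = 0 + √838/2 = √838/2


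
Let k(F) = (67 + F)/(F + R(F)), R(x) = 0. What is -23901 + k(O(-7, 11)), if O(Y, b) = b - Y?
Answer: -430133/18 ≈ -23896.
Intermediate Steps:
k(F) = (67 + F)/F (k(F) = (67 + F)/(F + 0) = (67 + F)/F)
-23901 + k(O(-7, 11)) = -23901 + (67 + (11 - 1*(-7)))/(11 - 1*(-7)) = -23901 + (67 + (11 + 7))/(11 + 7) = -23901 + (67 + 18)/18 = -23901 + (1/18)*85 = -23901 + 85/18 = -430133/18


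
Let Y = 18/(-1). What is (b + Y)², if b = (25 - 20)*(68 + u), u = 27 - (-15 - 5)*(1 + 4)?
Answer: 915849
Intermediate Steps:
Y = -18 (Y = 18*(-1) = -18)
u = 127 (u = 27 - (-20)*5 = 27 - 1*(-100) = 27 + 100 = 127)
b = 975 (b = (25 - 20)*(68 + 127) = 5*195 = 975)
(b + Y)² = (975 - 18)² = 957² = 915849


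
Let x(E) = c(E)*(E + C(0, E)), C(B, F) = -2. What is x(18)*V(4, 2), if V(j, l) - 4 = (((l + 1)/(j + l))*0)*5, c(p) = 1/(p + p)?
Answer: 16/9 ≈ 1.7778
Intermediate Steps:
c(p) = 1/(2*p)
x(E) = (-2 + E)/(2*E) (x(E) = (1/(2*E))*(E - 2) = (1/(2*E))*(-2 + E) = (-2 + E)/(2*E))
V(j, l) = 4 (V(j, l) = 4 + (((l + 1)/(j + l))*0)*5 = 4 + (((1 + l)/(j + l))*0)*5 = 4 + 0*5 = 4 + 0 = 4)
x(18)*V(4, 2) = ((1/2)*(-2 + 18)/18)*4 = ((1/2)*(1/18)*16)*4 = (4/9)*4 = 16/9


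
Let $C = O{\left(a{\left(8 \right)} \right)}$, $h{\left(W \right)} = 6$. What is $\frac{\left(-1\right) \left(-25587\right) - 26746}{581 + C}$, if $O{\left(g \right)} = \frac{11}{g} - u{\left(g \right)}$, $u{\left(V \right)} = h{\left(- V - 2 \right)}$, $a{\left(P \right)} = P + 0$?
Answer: $- \frac{9272}{4611} \approx -2.0108$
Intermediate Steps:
$a{\left(P \right)} = P$
$u{\left(V \right)} = 6$
$O{\left(g \right)} = -6 + \frac{11}{g}$ ($O{\left(g \right)} = \frac{11}{g} - 6 = -6 + \frac{11}{g}$)
$C = - \frac{37}{8}$ ($C = -6 + \frac{11}{8} = - \frac{37}{8} \approx -4.625$)
$\frac{\left(-1\right) \left(-25587\right) - 26746}{581 + C} = \frac{\left(-1\right) \left(-25587\right) - 26746}{581 - \frac{37}{8}} = \frac{25587 - 26746}{\frac{4611}{8}} = \left(-1159\right) \frac{8}{4611} = - \frac{9272}{4611}$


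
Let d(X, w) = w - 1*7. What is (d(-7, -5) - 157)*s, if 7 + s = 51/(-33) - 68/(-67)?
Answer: 937950/737 ≈ 1272.7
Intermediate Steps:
d(X, w) = -7 + w (d(X, w) = w - 7 = -7 + w)
s = -5550/737 (s = -7 + (51/(-33) - 68/(-67)) = -7 + (51*(-1/33) - 68*(-1/67)) = -7 + (-17/11 + 68/67) = -7 - 391/737 = -5550/737 ≈ -7.5305)
(d(-7, -5) - 157)*s = ((-7 - 5) - 157)*(-5550/737) = (-12 - 157)*(-5550/737) = -169*(-5550/737) = 937950/737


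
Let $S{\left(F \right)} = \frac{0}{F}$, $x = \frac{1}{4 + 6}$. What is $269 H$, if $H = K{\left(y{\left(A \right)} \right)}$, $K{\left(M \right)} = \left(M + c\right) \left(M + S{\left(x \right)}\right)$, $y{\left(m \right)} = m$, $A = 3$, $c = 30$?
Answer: $26631$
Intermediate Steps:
$x = \frac{1}{10} \approx 0.1$
$S{\left(F \right)} = 0$
$K{\left(M \right)} = M \left(30 + M\right)$ ($K{\left(M \right)} = \left(M + 30\right) \left(M + 0\right) = \left(30 + M\right) M = M \left(30 + M\right)$)
$H = 99$ ($H = 3 \left(30 + 3\right) = 3 \cdot 33 = 99$)
$269 H = 269 \cdot 99 = 26631$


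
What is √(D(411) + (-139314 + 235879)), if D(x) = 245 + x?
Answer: √97221 ≈ 311.80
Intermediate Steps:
√(D(411) + (-139314 + 235879)) = √((245 + 411) + (-139314 + 235879)) = √(656 + 96565) = √97221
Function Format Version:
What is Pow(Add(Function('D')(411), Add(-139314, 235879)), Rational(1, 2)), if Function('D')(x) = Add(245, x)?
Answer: Pow(97221, Rational(1, 2)) ≈ 311.80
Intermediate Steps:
Pow(Add(Function('D')(411), Add(-139314, 235879)), Rational(1, 2)) = Pow(Add(Add(245, 411), Add(-139314, 235879)), Rational(1, 2)) = Pow(Add(656, 96565), Rational(1, 2)) = Pow(97221, Rational(1, 2))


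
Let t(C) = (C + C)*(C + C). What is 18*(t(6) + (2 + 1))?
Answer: 2646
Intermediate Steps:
t(C) = 4*C² (t(C) = (2*C)*(2*C) = 4*C²)
18*(t(6) + (2 + 1)) = 18*(4*6² + (2 + 1)) = 18*(4*36 + 3) = 18*(144 + 3) = 18*147 = 2646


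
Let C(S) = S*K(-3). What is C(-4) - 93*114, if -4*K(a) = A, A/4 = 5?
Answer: -10582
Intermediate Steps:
A = 20 (A = 4*5 = 20)
K(a) = -5 (K(a) = -¼*20 = -5)
C(S) = -5*S (C(S) = S*(-5) = -5*S)
C(-4) - 93*114 = -5*(-4) - 93*114 = 20 - 10602 = -10582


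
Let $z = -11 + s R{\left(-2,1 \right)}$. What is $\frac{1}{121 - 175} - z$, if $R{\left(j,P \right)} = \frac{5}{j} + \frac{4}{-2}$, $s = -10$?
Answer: $- \frac{1837}{54} \approx -34.018$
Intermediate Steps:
$R{\left(j,P \right)} = -2 + \frac{5}{j}$ ($R{\left(j,P \right)} = \frac{5}{j} + 4 \left(- \frac{1}{2}\right) = \frac{5}{j} - 2 = -2 + \frac{5}{j}$)
$z = 34$ ($z = -11 - 10 \left(-2 + \frac{5}{-2}\right) = -11 - 10 \left(-2 + 5 \left(- \frac{1}{2}\right)\right) = -11 - 10 \left(-2 - \frac{5}{2}\right) = -11 - -45 = -11 + 45 = 34$)
$\frac{1}{121 - 175} - z = \frac{1}{121 - 175} - 34 = \frac{1}{-54} - 34 = - \frac{1}{54} - 34 = - \frac{1837}{54}$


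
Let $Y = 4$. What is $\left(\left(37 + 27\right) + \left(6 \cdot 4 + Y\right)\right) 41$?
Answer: $3772$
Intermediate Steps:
$\left(\left(37 + 27\right) + \left(6 \cdot 4 + Y\right)\right) 41 = \left(\left(37 + 27\right) + \left(6 \cdot 4 + 4\right)\right) 41 = \left(64 + \left(24 + 4\right)\right) 41 = \left(64 + 28\right) 41 = 92 \cdot 41 = 3772$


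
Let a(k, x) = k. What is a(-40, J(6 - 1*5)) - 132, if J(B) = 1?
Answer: -172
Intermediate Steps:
a(-40, J(6 - 1*5)) - 132 = -40 - 132 = -172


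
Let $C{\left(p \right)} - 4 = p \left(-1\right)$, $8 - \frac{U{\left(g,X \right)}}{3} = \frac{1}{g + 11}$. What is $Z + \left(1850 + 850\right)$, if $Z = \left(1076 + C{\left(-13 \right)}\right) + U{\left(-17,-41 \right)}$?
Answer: $\frac{7635}{2} \approx 3817.5$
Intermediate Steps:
$U{\left(g,X \right)} = 24 - \frac{3}{11 + g}$ ($U{\left(g,X \right)} = 24 - \frac{3}{g + 11} = 24 - \frac{3}{11 + g}$)
$C{\left(p \right)} = 4 - p$ ($C{\left(p \right)} = 4 + p \left(-1\right) = 4 - p$)
$Z = \frac{2235}{2}$ ($Z = \left(1076 + \left(4 - -13\right)\right) + \frac{3 \left(87 + 8 \left(-17\right)\right)}{11 - 17} = \left(1076 + \left(4 + 13\right)\right) + \frac{3 \left(87 - 136\right)}{-6} = \left(1076 + 17\right) + 3 \left(- \frac{1}{6}\right) \left(-49\right) = 1093 + \frac{49}{2} = \frac{2235}{2} \approx 1117.5$)
$Z + \left(1850 + 850\right) = \frac{2235}{2} + \left(1850 + 850\right) = \frac{2235}{2} + 2700 = \frac{7635}{2}$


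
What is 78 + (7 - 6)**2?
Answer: 79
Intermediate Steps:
78 + (7 - 6)**2 = 78 + 1**2 = 78 + 1 = 79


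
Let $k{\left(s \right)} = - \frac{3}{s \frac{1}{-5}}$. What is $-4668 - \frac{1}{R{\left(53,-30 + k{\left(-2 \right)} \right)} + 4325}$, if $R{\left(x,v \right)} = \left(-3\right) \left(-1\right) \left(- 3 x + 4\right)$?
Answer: $- \frac{18018481}{3860} \approx -4668.0$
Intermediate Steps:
$k{\left(s \right)} = \frac{15}{s}$ ($k{\left(s \right)} = - \frac{3}{s \left(- \frac{1}{5}\right)} = - \frac{3}{\left(- \frac{1}{5}\right) s} = - 3 \left(- \frac{5}{s}\right) = \frac{15}{s}$)
$R{\left(x,v \right)} = 12 - 9 x$ ($R{\left(x,v \right)} = 3 \left(4 - 3 x\right) = 12 - 9 x$)
$-4668 - \frac{1}{R{\left(53,-30 + k{\left(-2 \right)} \right)} + 4325} = -4668 - \frac{1}{\left(12 - 477\right) + 4325} = -4668 - \frac{1}{-465 + 4325} = -4668 - \frac{1}{3860} = - \frac{18018481}{3860}$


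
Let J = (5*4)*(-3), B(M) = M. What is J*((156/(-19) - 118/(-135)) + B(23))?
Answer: -160708/171 ≈ -939.81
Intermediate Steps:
J = -60 (J = 20*(-3) = -60)
J*((156/(-19) - 118/(-135)) + B(23)) = -60*((156/(-19) - 118/(-135)) + 23) = -60*((156*(-1/19) - 118*(-1/135)) + 23) = -60*((-156/19 + 118/135) + 23) = -60*(-18818/2565 + 23) = -60*40177/2565 = -160708/171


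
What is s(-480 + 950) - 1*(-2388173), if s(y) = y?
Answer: 2388643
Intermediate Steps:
s(-480 + 950) - 1*(-2388173) = (-480 + 950) - 1*(-2388173) = 470 + 2388173 = 2388643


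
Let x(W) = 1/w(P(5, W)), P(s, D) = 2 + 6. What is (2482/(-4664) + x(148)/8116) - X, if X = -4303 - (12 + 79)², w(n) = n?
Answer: 476322310687/37853024 ≈ 12583.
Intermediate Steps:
P(s, D) = 8
x(W) = ⅛ (x(W) = 1/8 = ⅛)
X = -12584 (X = -4303 - 1*91² = -4303 - 1*8281 = -4303 - 8281 = -12584)
(2482/(-4664) + x(148)/8116) - X = (2482/(-4664) + (⅛)/8116) - 1*(-12584) = (2482*(-1/4664) + (⅛)*(1/8116)) + 12584 = (-1241/2332 + 1/64928) + 12584 = -20143329/37853024 + 12584 = 476322310687/37853024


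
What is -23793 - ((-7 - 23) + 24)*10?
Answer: -23733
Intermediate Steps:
-23793 - ((-7 - 23) + 24)*10 = -23793 - (-30 + 24)*10 = -23793 - (-6)*10 = -23793 - 1*(-60) = -23793 + 60 = -23733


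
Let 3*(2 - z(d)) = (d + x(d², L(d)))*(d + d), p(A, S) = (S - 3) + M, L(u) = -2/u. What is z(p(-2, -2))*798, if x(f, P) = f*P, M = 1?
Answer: 10108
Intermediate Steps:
x(f, P) = P*f
p(A, S) = -2 + S (p(A, S) = (S - 3) + 1 = (-3 + S) + 1 = -2 + S)
z(d) = 2 + 2*d²/3 (z(d) = 2 - (d + (-2/d)*d²)*(d + d)/3 = 2 - (d - 2*d)*2*d/3 = 2 - (-d)*2*d/3 = 2 - (-2)*d²/3 = 2 + 2*d²/3)
z(p(-2, -2))*798 = (2 + 2*(-2 - 2)²/3)*798 = (2 + (⅔)*(-4)²)*798 = (2 + (⅔)*16)*798 = (2 + 32/3)*798 = (38/3)*798 = 10108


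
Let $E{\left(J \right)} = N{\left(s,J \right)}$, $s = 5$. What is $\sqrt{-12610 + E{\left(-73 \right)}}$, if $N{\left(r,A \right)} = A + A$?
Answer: $2 i \sqrt{3189} \approx 112.94 i$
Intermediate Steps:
$N{\left(r,A \right)} = 2 A$
$E{\left(J \right)} = 2 J$
$\sqrt{-12610 + E{\left(-73 \right)}} = \sqrt{-12610 + 2 \left(-73\right)} = \sqrt{-12610 - 146} = \sqrt{-12756} = 2 i \sqrt{3189}$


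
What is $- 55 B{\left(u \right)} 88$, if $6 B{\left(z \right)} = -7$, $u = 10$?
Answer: $\frac{16940}{3} \approx 5646.7$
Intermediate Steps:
$B{\left(z \right)} = - \frac{7}{6}$ ($B{\left(z \right)} = \frac{1}{6} \left(-7\right) = - \frac{7}{6}$)
$- 55 B{\left(u \right)} 88 = \left(-55\right) \left(- \frac{7}{6}\right) 88 = \frac{385}{6} \cdot 88 = \frac{16940}{3}$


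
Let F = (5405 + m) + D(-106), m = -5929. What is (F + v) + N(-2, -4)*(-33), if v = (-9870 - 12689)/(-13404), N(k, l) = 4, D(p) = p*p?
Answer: 141836879/13404 ≈ 10582.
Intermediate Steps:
D(p) = p**2
F = 10712 (F = (5405 - 5929) + (-106)**2 = -524 + 11236 = 10712)
v = 22559/13404 (v = -22559*(-1/13404) = 22559/13404 ≈ 1.6830)
(F + v) + N(-2, -4)*(-33) = (10712 + 22559/13404) + 4*(-33) = 143606207/13404 - 132 = 141836879/13404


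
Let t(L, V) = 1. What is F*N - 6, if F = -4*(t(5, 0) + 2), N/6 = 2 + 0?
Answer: -150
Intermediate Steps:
N = 12 (N = 6*(2 + 0) = 6*2 = 12)
F = -12 (F = -4*(1 + 2) = -4*3 = -12)
F*N - 6 = -12*12 - 6 = -144 - 6 = -150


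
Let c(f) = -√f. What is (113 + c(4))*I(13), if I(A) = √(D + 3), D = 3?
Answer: 111*√6 ≈ 271.89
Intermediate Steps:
I(A) = √6 (I(A) = √(3 + 3) = √6)
(113 + c(4))*I(13) = (113 - √4)*√6 = (113 - 1*2)*√6 = (113 - 2)*√6 = 111*√6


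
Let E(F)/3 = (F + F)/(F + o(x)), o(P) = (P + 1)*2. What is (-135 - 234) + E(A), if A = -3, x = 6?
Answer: -4077/11 ≈ -370.64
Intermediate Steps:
o(P) = 2 + 2*P (o(P) = (1 + P)*2 = 2 + 2*P)
E(F) = 6*F/(14 + F) (E(F) = 3*((F + F)/(F + (2 + 2*6))) = 3*((2*F)/(F + (2 + 12))) = 3*((2*F)/(F + 14)) = 3*((2*F)/(14 + F)) = 3*(2*F/(14 + F)) = 6*F/(14 + F))
(-135 - 234) + E(A) = (-135 - 234) + 6*(-3)/(14 - 3) = -369 + 6*(-3)/11 = -369 + 6*(-3)*(1/11) = -369 - 18/11 = -4077/11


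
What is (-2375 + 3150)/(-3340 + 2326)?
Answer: -775/1014 ≈ -0.76430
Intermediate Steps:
(-2375 + 3150)/(-3340 + 2326) = 775/(-1014) = 775*(-1/1014) = -775/1014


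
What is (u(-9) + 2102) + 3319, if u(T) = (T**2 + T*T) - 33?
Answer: 5550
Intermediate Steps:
u(T) = -33 + 2*T**2 (u(T) = (T**2 + T**2) - 33 = 2*T**2 - 33 = -33 + 2*T**2)
(u(-9) + 2102) + 3319 = ((-33 + 2*(-9)**2) + 2102) + 3319 = ((-33 + 2*81) + 2102) + 3319 = ((-33 + 162) + 2102) + 3319 = (129 + 2102) + 3319 = 2231 + 3319 = 5550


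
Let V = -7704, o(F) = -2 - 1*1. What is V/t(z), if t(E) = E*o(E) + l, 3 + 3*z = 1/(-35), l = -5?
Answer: 89880/23 ≈ 3907.8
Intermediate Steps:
o(F) = -3 (o(F) = -2 - 1 = -3)
z = -106/105 (z = -1 + (1/3)/(-35) = -1 + (1/3)*(-1/35) = -1 - 1/105 = -106/105 ≈ -1.0095)
t(E) = -5 - 3*E (t(E) = E*(-3) - 5 = -3*E - 5 = -5 - 3*E)
V/t(z) = -7704/(-5 - 3*(-106/105)) = -7704/(-5 + 106/35) = -7704/(-69/35) = -7704*(-35/69) = 89880/23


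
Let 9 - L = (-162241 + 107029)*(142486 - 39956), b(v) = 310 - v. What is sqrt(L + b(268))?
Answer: 3*sqrt(628987379) ≈ 75239.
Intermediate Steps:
L = 5660886369 (L = 9 - (-162241 + 107029)*(142486 - 39956) = 9 - (-55212)*102530 = 9 - 1*(-5660886360) = 9 + 5660886360 = 5660886369)
sqrt(L + b(268)) = sqrt(5660886369 + (310 - 1*268)) = sqrt(5660886369 + (310 - 268)) = sqrt(5660886369 + 42) = sqrt(5660886411) = 3*sqrt(628987379)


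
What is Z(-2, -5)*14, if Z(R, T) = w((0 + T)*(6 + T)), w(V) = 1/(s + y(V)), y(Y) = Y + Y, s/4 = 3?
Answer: 7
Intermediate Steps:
s = 12 (s = 4*3 = 12)
y(Y) = 2*Y
w(V) = 1/(12 + 2*V)
Z(R, T) = 1/(2*(6 + T*(6 + T))) (Z(R, T) = 1/(2*(6 + (0 + T)*(6 + T))) = 1/(2*(6 + T*(6 + T))))
Z(-2, -5)*14 = (1/(2*(6 - 5*(6 - 5))))*14 = (1/(2*(6 - 5*1)))*14 = (1/(2*(6 - 5)))*14 = ((½)/1)*14 = ((½)*1)*14 = (½)*14 = 7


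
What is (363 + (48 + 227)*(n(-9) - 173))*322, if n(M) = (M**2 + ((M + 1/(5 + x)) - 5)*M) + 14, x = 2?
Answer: 4253436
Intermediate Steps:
n(M) = 14 + M**2 + M*(-34/7 + M) (n(M) = (M**2 + ((M + 1/(5 + 2)) - 5)*M) + 14 = (M**2 + ((M + 1/7) - 5)*M) + 14 = (M**2 + ((1/7 + M) - 5)*M) + 14 = (M**2 + (-34/7 + M)*M) + 14 = (M**2 + M*(-34/7 + M)) + 14 = 14 + M**2 + M*(-34/7 + M))
(363 + (48 + 227)*(n(-9) - 173))*322 = (363 + (48 + 227)*((14 + 2*(-9)**2 - 34/7*(-9)) - 173))*322 = (363 + 275*((14 + 2*81 + 306/7) - 173))*322 = (363 + 275*((14 + 162 + 306/7) - 173))*322 = (363 + 275*(1538/7 - 173))*322 = (363 + 275*(327/7))*322 = (363 + 89925/7)*322 = (92466/7)*322 = 4253436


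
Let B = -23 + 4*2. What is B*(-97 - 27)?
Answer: 1860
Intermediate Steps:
B = -15 (B = -23 + 8 = -15)
B*(-97 - 27) = -15*(-97 - 27) = -15*(-124) = 1860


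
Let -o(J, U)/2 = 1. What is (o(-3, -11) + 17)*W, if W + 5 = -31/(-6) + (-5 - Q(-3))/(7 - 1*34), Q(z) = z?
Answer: 65/18 ≈ 3.6111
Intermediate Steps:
o(J, U) = -2 (o(J, U) = -2*1 = -2)
W = 13/54 (W = -5 + (-31/(-6) + (-5 - 1*(-3))/(7 - 1*34)) = -5 + (-31*(-1/6) + (-5 + 3)/(7 - 34)) = -5 + (31/6 - 2/(-27)) = -5 + (31/6 - 2*(-1/27)) = -5 + (31/6 + 2/27) = -5 + 283/54 = 13/54 ≈ 0.24074)
(o(-3, -11) + 17)*W = (-2 + 17)*(13/54) = 15*(13/54) = 65/18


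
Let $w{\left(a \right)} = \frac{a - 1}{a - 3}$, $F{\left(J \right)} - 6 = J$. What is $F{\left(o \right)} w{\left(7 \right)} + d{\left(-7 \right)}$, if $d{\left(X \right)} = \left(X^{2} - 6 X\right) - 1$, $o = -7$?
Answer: $\frac{177}{2} \approx 88.5$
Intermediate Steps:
$d{\left(X \right)} = -1 + X^{2} - 6 X$
$F{\left(J \right)} = 6 + J$
$w{\left(a \right)} = \frac{-1 + a}{-3 + a}$
$F{\left(o \right)} w{\left(7 \right)} + d{\left(-7 \right)} = \left(6 - 7\right) \frac{-1 + 7}{-3 + 7} - \left(-41 - 49\right) = - \frac{6}{4} + \left(-1 + 49 + 42\right) = - \frac{6}{4} + 90 = \left(-1\right) \frac{3}{2} + 90 = - \frac{3}{2} + 90 = \frac{177}{2}$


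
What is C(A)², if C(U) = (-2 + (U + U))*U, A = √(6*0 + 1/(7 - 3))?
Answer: ¼ ≈ 0.25000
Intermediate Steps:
A = ½ (A = √(0 + 1/4) = √(0 + ¼) = √(¼) = ½ ≈ 0.50000)
C(U) = U*(-2 + 2*U) (C(U) = (-2 + 2*U)*U = U*(-2 + 2*U))
C(A)² = (2*(½)*(-1 + ½))² = (2*(½)*(-½))² = (-½)² = ¼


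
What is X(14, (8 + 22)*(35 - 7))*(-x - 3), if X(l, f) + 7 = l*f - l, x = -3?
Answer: 0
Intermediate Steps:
X(l, f) = -7 - l + f*l (X(l, f) = -7 + (l*f - l) = -7 + (f*l - l) = -7 + (-l + f*l) = -7 - l + f*l)
X(14, (8 + 22)*(35 - 7))*(-x - 3) = (-7 - 1*14 + ((8 + 22)*(35 - 7))*14)*(-1*(-3) - 3) = (-7 - 14 + (30*28)*14)*(3 - 3) = (-7 - 14 + 840*14)*0 = (-7 - 14 + 11760)*0 = 11739*0 = 0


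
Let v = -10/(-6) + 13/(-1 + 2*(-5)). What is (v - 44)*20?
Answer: -28720/33 ≈ -870.30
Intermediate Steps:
v = 16/33 (v = -10*(-⅙) + 13/(-1 - 10) = 5/3 + 13/(-11) = 5/3 + 13*(-1/11) = 5/3 - 13/11 = 16/33 ≈ 0.48485)
(v - 44)*20 = (16/33 - 44)*20 = -1436/33*20 = -28720/33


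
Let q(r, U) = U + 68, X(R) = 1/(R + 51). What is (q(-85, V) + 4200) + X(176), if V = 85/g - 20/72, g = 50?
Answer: 43612193/10215 ≈ 4269.4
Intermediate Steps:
X(R) = 1/(51 + R)
V = 64/45 (V = 85/50 - 20/72 = 85*(1/50) - 20*1/72 = 17/10 - 5/18 = 64/45 ≈ 1.4222)
q(r, U) = 68 + U
(q(-85, V) + 4200) + X(176) = ((68 + 64/45) + 4200) + 1/(51 + 176) = (3124/45 + 4200) + 1/227 = 192124/45 + 1/227 = 43612193/10215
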